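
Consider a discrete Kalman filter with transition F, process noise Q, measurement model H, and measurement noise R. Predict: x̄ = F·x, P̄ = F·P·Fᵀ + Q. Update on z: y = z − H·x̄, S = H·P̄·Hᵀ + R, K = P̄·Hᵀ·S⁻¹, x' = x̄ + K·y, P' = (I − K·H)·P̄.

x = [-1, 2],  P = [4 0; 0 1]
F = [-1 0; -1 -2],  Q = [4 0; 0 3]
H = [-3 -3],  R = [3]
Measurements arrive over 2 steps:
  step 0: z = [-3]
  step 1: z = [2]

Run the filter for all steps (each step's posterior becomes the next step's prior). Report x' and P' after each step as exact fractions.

step 0: x̄ = F·x = [1, -3]
step 0: P̄ = F·P·Fᵀ + Q = [8 4; 4 11]
step 0: y = z − H·x̄ = [-9]
step 0: S = H·P̄·Hᵀ + R = [246]
step 0: K = P̄·Hᵀ·S⁻¹ = [-6/41; -15/82]
step 0: x' = x̄ + K·y = [95/41, -111/82]
step 0: P' = (I − K·H)·P̄ = [112/41 -106/41; -106/41 227/82]
step 1: x̄ = F·x = [-95/41, 16/41]
step 1: P̄ = F·P·Fᵀ + Q = [276/41 -100/41; -100/41 265/41]
step 1: y = z − H·x̄ = [-155/41]
step 1: S = H·P̄·Hᵀ + R = [3192/41]
step 1: K = P̄·Hᵀ·S⁻¹ = [-22/133; -165/1064]
step 1: x' = x̄ + K·y = [-225/133, 1039/1064]
step 1: P' = (I − K·H)·P̄ = [612/133 -590/133; -590/133 4885/1064]

step 0: x' = [95/41, -111/82], P' = [112/41 -106/41; -106/41 227/82]
step 1: x' = [-225/133, 1039/1064], P' = [612/133 -590/133; -590/133 4885/1064]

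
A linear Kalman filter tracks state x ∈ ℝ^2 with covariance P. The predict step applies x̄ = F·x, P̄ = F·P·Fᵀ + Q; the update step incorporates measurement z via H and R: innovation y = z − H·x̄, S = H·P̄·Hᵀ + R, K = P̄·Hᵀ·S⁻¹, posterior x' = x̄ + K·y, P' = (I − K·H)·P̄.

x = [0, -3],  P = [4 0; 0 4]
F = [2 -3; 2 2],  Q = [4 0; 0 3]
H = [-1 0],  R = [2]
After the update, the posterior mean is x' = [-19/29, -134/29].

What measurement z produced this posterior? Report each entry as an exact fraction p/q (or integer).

x̄ = F·x = [9, -6]
P̄ = F·P·Fᵀ + Q = [56 -8; -8 35]
S = H·P̄·Hᵀ + R = [58]
K = P̄·Hᵀ·S⁻¹ = [-28/29; 4/29]
x' − x̄ = [-280/29, 40/29] = K·y
y = (KᵀK)⁻¹·Kᵀ·(x' − x̄) = [10]
z = y + H·x̄ = [10] + [-9] = [1]

z = [1]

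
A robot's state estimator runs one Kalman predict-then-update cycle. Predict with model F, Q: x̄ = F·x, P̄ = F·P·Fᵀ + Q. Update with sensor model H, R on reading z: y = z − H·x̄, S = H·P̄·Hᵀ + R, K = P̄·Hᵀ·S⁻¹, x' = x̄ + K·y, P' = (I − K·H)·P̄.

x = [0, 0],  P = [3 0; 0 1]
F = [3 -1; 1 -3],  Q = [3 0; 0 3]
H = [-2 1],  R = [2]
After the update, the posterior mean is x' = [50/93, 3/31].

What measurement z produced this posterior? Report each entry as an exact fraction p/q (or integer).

x̄ = F·x = [0, 0]
P̄ = F·P·Fᵀ + Q = [31 12; 12 15]
S = H·P̄·Hᵀ + R = [93]
K = P̄·Hᵀ·S⁻¹ = [-50/93; -3/31]
x' − x̄ = [50/93, 3/31] = K·y
y = (KᵀK)⁻¹·Kᵀ·(x' − x̄) = [-1]
z = y + H·x̄ = [-1] + [0] = [-1]

z = [-1]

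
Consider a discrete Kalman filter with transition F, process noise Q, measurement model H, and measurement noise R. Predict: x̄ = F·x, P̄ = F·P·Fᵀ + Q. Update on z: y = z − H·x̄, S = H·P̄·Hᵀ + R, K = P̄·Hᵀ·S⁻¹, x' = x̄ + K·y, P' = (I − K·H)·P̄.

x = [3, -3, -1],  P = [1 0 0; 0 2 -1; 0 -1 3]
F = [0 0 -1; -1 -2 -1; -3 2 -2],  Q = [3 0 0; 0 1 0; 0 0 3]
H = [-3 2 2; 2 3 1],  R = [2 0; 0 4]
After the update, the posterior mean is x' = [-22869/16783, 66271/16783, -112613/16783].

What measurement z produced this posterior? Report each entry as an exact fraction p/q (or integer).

z = [-1, 2]

x̄ = F·x = [1, 4, -13]
P̄ = F·P·Fᵀ + Q = [6 1 8; 1 9 -1; 8 -1 40]
S = H·P̄·Hᵀ + R = [136 93; 93 187]
K = P̄·Hᵀ·S⁻¹ = [-2139/16783 3128/16783; -173/16783 2599/16783; 5169/16783 2186/16783]
x' − x̄ = [-39652/16783, -861/16783, 105566/16783] = K·y
y = (KᵀK)⁻¹·Kᵀ·(x' − x̄) = [20, 1]
z = y + H·x̄ = [20, 1] + [-21, 1] = [-1, 2]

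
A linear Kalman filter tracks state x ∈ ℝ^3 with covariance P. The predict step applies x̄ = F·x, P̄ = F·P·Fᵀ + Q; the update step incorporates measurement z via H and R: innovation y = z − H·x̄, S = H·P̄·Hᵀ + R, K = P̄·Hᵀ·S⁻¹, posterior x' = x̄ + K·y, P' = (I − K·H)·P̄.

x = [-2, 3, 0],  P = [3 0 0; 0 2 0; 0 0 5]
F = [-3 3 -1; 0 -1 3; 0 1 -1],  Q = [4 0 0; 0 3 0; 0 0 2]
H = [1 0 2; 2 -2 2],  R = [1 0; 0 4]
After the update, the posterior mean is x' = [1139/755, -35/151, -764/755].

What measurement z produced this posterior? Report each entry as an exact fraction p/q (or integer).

z = [-1, 2]

x̄ = F·x = [15, -3, 3]
P̄ = F·P·Fᵀ + Q = [54 -21 11; -21 50 -17; 11 -17 9]
S = H·P̄·Hᵀ + R = [135 320; 320 848]
K = P̄·Hᵀ·S⁻¹ = [588/755 -55/604; 121/151 -77/151; 57/755 71/1208]
x' − x̄ = [-10186/755, 418/151, -3029/755] = K·y
y = (KᵀK)⁻¹·Kᵀ·(x' − x̄) = [-22, -40]
z = y + H·x̄ = [-22, -40] + [21, 42] = [-1, 2]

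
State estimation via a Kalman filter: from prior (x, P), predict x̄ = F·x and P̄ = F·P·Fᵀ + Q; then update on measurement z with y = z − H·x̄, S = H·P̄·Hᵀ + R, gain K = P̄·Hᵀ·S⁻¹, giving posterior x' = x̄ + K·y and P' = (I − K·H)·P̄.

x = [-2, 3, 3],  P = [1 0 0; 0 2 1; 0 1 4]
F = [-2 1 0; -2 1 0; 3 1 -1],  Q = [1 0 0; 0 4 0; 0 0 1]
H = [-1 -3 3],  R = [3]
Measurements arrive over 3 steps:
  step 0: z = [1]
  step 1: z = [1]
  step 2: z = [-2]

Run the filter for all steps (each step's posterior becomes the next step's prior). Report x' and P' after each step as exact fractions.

step 0: x' = [397/191, 277/382, 311/191], P' = [537/191 126/191 285/191; 126/191 1219/382 626/191; 285/191 626/191 752/191]
step 1: x' = [-9914/284663, 110789/284663, 213345/284663], P' = [676401/284663 21423/284663 213225/284663; 21423/284663 743538/284663 712812/284663; 213225/284663 712812/284663 829304/284663]
step 2: x' = [30705581/99717595, 28780383/99717595, -27637838/99717595], P' = [225521589/99717595 -8824368/99717595 54110553/99717595; -8824368/99717595 476391077/199435190 221449494/99717595; 54110553/99717595 221449494/99717595 254698976/99717595]

step 0: x̄ = F·x = [7, 7, -6]
step 0: P̄ = F·P·Fᵀ + Q = [7 6 -5; 6 10 -5; -5 -5 14]
step 0: y = z − H·x̄ = [47]
step 0: S = H·P̄·Hᵀ + R = [382]
step 0: K = P̄·Hᵀ·S⁻¹ = [-20/191; -51/382; 31/191]
step 0: x' = x̄ + K·y = [397/191, 277/382, 311/191]
step 0: P' = (I − K·H)·P̄ = [537/191 126/191 285/191; 126/191 1219/382 626/191; 285/191 626/191 752/191]
step 1: x̄ = F·x = [-1311/382, -1311/382, 2037/382]
step 1: P̄ = F·P·Fᵀ + Q = [4889/382 4507/382 -5085/382; 4507/382 6035/382 -5085/382; -5085/382 -5085/382 8359/382]
step 1: y = z − H·x̄ = [-10973/382]
step 1: S = H·P̄·Hᵀ + R = [284663/382]
step 1: K = P̄·Hᵀ·S⁻¹ = [-33665/284663; -37867/284663; 45417/284663]
step 1: x' = x̄ + K·y = [-9914/284663, 110789/284663, 213345/284663]
step 1: P' = (I − K·H)·P̄ = [676401/284663 21423/284663 213225/284663; 21423/284663 743538/284663 712812/284663; 213225/284663 712812/284663 829304/284663]
step 2: x̄ = F·x = [130617/284663, 130617/284663, -132298/284663]
step 2: P̄ = F·P·Fᵀ + Q = [3648113/284663 3363450/284663 -3579807/284663; 3363450/284663 4502102/284663 -3579807/284663; -3579807/284663 -3579807/284663 5368678/284663]
step 2: y = z − H·x̄ = [350036/284663]
step 2: S = H·P̄·Hᵀ + R = [199435190/284663]
step 2: K = P̄·Hᵀ·S⁻¹ = [-12238942/99717595; -27609177/199435190; 15212631/99717595]
step 2: x' = x̄ + K·y = [30705581/99717595, 28780383/99717595, -27637838/99717595]
step 2: P' = (I − K·H)·P̄ = [225521589/99717595 -8824368/99717595 54110553/99717595; -8824368/99717595 476391077/199435190 221449494/99717595; 54110553/99717595 221449494/99717595 254698976/99717595]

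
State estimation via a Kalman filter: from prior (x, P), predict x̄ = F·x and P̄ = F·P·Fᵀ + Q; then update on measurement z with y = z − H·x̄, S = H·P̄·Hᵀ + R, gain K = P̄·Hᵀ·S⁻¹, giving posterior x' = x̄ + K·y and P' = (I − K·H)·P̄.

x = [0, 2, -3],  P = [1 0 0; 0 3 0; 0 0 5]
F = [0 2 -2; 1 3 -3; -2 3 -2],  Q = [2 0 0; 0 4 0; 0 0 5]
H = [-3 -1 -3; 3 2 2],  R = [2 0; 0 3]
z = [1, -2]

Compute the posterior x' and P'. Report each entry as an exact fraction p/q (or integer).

x̄ = F·x = [10, 15, 12]
P̄ = F·P·Fᵀ + Q = [34 48 38; 48 77 55; 38 55 56]
y = z − H·x̄ = [82, -86]
S = H·P̄·Hᵀ + R = [2191 -2238; -2238 2313]
K = P̄·Hᵀ·S⁻¹ = [860/19713 9502/59139; 2254/6571 3340/6571; -3057/6571 -6010/19713]
x' = x̄ + K·y = [-14222/59139, -3847/6571, 1394/19713]
P' = (I − K·H)·P̄ = [88298/59139 -4696/6571 -25310/19713; -4696/6571 13291/6571 -1237/6571; -25310/19713 -1237/6571 10887/6571]

x' = [-14222/59139, -3847/6571, 1394/19713]
P' = [88298/59139 -4696/6571 -25310/19713; -4696/6571 13291/6571 -1237/6571; -25310/19713 -1237/6571 10887/6571]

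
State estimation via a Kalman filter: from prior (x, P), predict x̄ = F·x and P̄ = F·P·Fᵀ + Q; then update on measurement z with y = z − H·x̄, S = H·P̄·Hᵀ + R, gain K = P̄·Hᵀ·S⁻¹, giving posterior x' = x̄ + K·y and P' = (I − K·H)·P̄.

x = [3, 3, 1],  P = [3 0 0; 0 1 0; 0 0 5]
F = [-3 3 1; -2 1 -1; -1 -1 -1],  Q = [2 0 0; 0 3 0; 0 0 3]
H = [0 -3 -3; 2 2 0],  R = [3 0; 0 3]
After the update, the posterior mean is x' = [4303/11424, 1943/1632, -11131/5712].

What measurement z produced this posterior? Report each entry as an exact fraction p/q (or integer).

x̄ = F·x = [1, -4, -7]
P̄ = F·P·Fᵀ + Q = [43 16 1; 16 21 10; 1 10 12]
S = H·P̄·Hᵀ + R = [480 -288; -288 387]
K = P̄·Hᵀ·S⁻¹ = [1583/11424 437/1071; -233/1632 13/153; -1067/5712 -88/1071]
x' − x̄ = [-7121/11424, 8471/1632, 28853/5712] = K·y
y = (KᵀK)⁻¹·Kᵀ·(x' − x̄) = [-31, 9]
z = y + H·x̄ = [-31, 9] + [33, -6] = [2, 3]

z = [2, 3]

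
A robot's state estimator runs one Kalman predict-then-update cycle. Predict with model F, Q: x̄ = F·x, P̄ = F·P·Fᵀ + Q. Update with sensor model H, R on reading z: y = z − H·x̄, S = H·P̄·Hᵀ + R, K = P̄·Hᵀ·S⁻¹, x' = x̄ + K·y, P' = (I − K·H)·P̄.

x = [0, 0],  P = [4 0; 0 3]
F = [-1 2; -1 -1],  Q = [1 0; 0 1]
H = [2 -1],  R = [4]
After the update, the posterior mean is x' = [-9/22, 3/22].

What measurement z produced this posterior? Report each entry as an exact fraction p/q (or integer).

x̄ = F·x = [0, 0]
P̄ = F·P·Fᵀ + Q = [17 -2; -2 8]
S = H·P̄·Hᵀ + R = [88]
K = P̄·Hᵀ·S⁻¹ = [9/22; -3/22]
x' − x̄ = [-9/22, 3/22] = K·y
y = (KᵀK)⁻¹·Kᵀ·(x' − x̄) = [-1]
z = y + H·x̄ = [-1] + [0] = [-1]

z = [-1]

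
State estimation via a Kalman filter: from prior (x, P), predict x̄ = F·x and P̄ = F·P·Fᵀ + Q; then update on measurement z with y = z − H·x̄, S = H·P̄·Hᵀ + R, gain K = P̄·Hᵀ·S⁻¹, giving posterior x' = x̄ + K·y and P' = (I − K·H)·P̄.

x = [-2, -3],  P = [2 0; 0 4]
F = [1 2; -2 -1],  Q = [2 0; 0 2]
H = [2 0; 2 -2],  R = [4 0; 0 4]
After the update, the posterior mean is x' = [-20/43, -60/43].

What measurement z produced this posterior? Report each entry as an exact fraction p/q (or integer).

z = [-2, 3]

x̄ = F·x = [-8, 7]
P̄ = F·P·Fᵀ + Q = [20 -12; -12 14]
S = H·P̄·Hᵀ + R = [84 128; 128 236]
K = P̄·Hᵀ·S⁻¹ = [78/215 16/215; 62/215 -81/215]
x' − x̄ = [324/43, -361/43] = K·y
y = (KᵀK)⁻¹·Kᵀ·(x' − x̄) = [14, 33]
z = y + H·x̄ = [14, 33] + [-16, -30] = [-2, 3]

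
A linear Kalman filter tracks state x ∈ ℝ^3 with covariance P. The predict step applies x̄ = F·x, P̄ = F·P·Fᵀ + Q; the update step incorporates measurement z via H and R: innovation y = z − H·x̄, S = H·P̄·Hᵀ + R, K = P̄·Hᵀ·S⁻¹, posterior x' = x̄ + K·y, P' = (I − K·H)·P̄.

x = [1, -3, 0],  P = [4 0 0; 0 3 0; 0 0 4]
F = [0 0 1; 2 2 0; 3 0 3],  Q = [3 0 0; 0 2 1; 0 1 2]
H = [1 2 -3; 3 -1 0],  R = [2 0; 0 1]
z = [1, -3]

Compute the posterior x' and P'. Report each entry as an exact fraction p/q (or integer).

x̄ = F·x = [0, -4, 3]
P̄ = F·P·Fᵀ + Q = [7 0 12; 0 30 25; 12 25 74]
y = z − H·x̄ = [18, -7]
S = H·P̄·Hᵀ + R = [423 -72; -72 94]
K = P̄·Hᵀ·S⁻¹ = [-607/17289 755/3842; -35/339 -45/113; -7124/17289 -763/3842]
x' = x̄ + K·y = [-7713/3842, -347/113, -11629/3842]
P' = (I − K·H)·P̄ = [64145/34578 1820/339 145951/34578; 1820/339 1865/113 4360/339; 145951/34578 4360/339 354629/34578]

x' = [-7713/3842, -347/113, -11629/3842]
P' = [64145/34578 1820/339 145951/34578; 1820/339 1865/113 4360/339; 145951/34578 4360/339 354629/34578]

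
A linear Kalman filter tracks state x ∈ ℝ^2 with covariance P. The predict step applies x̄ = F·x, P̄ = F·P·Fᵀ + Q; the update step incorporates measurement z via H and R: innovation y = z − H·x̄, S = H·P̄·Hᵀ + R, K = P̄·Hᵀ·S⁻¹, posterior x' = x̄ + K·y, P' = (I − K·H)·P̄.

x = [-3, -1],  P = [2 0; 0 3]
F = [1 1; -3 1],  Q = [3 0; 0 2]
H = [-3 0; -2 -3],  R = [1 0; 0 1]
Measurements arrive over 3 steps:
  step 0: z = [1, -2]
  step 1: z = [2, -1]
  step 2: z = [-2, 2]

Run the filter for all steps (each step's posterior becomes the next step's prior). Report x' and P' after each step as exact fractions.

step 0: x̄ = F·x = [-4, 8]
step 0: P̄ = F·P·Fᵀ + Q = [8 -3; -3 23]
step 0: y = z − H·x̄ = [-11, 14]
step 0: S = H·P̄·Hᵀ + R = [73 21; 21 204]
step 0: K = P̄·Hᵀ·S⁻¹ = [-1583/4817 -7/14451; 1053/4817 -1596/4817]
step 0: x' = x̄ + K·y = [-5663/14451, 4609/4817]
step 0: P' = (I − K·H)·P̄ = [1583/14451 -351/4817; -351/4817 766/4817]
step 1: x̄ = F·x = [8164/14451, 10272/4817]
step 1: P̄ = F·P·Fᵀ + Q = [45128/14451 -115/4817; -115/4817 17255/4817]
step 1: y = z − H·x̄ = [17798/4817, 94325/14451]
step 1: S = H·P̄·Hᵀ + R = [140201/4817 89221/4817; 89221/4817 656708/14451]
step 1: K = P̄·Hᵀ·S⁻¹ = [-4499799/14156105 -89221/14156105; 582129/2831221 -903804/2831221]
step 1: x' = x̄ + K·y = [-9210961/14156105, 2288962/2831221]
step 1: P' = (I − K·H)·P̄ = [1499933/14156105 -194043/2831221; -194043/2831221 430630/2831221]
step 2: x̄ = F·x = [2233849/14156105, 39077693/14156105]
step 2: P̄ = F·P·Fᵀ + Q = [44180968/14156105 -406219/14156105; -406219/14156105 49786047/14156105]
step 2: y = z − H·x̄ = [-21610663/14156105, 150012987/14156105]
step 2: S = H·P̄·Hᵀ + R = [411784817/14156105 261429837/14156105; 261429837/14156105 634079772/14156105]
step 2: K = P̄·Hᵀ·S⁻¹ = [-1442508871/4538886537 -87143279/13616659611; 932624821/4538886537 -4343529412/13616659611]
step 2: x' = x̄ + K·y = [870183313/1512962179, -1412363542/1512962179]
step 2: P' = (I − K·H)·P̄ = [1442508871/13616659611 -932624821/13616659611; -932624821/13616659611 2069593018/13616659611]

step 0: x' = [-5663/14451, 4609/4817], P' = [1583/14451 -351/4817; -351/4817 766/4817]
step 1: x' = [-9210961/14156105, 2288962/2831221], P' = [1499933/14156105 -194043/2831221; -194043/2831221 430630/2831221]
step 2: x' = [870183313/1512962179, -1412363542/1512962179], P' = [1442508871/13616659611 -932624821/13616659611; -932624821/13616659611 2069593018/13616659611]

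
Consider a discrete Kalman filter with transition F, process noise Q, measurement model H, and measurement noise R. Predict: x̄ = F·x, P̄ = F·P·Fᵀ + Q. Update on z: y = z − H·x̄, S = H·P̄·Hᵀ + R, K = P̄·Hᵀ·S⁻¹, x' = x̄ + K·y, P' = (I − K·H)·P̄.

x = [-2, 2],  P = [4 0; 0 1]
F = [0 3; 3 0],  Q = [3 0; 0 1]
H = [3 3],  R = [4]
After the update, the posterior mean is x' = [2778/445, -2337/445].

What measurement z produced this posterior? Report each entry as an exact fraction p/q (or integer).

z = [3]

x̄ = F·x = [6, -6]
P̄ = F·P·Fᵀ + Q = [12 0; 0 37]
S = H·P̄·Hᵀ + R = [445]
K = P̄·Hᵀ·S⁻¹ = [36/445; 111/445]
x' − x̄ = [108/445, 333/445] = K·y
y = (KᵀK)⁻¹·Kᵀ·(x' − x̄) = [3]
z = y + H·x̄ = [3] + [0] = [3]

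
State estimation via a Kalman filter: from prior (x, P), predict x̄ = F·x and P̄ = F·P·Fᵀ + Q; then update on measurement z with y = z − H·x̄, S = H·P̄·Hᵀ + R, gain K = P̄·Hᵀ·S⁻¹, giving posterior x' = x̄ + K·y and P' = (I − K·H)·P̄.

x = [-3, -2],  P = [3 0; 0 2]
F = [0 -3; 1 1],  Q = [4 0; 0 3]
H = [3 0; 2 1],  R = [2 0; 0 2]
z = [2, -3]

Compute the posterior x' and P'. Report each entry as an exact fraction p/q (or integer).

x' = [28/41, -171/41]
P' = [92/451 -146/451; -146/451 918/451]

x̄ = F·x = [6, -5]
P̄ = F·P·Fᵀ + Q = [22 -6; -6 8]
y = z − H·x̄ = [-16, -10]
S = H·P̄·Hᵀ + R = [200 114; 114 74]
K = P̄·Hᵀ·S⁻¹ = [138/451 19/451; -219/451 313/451]
x' = x̄ + K·y = [28/41, -171/41]
P' = (I − K·H)·P̄ = [92/451 -146/451; -146/451 918/451]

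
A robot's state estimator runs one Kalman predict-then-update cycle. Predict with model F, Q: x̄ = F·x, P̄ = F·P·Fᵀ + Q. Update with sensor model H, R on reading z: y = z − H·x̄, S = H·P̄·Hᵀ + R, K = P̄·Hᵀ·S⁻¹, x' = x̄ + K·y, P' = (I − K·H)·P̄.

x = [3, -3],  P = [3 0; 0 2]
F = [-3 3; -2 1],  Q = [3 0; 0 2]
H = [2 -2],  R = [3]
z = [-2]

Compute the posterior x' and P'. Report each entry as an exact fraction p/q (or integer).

x̄ = F·x = [-18, -9]
P̄ = F·P·Fᵀ + Q = [48 24; 24 16]
y = z − H·x̄ = [16]
S = H·P̄·Hᵀ + R = [67]
K = P̄·Hᵀ·S⁻¹ = [48/67; 16/67]
x' = x̄ + K·y = [-438/67, -347/67]
P' = (I − K·H)·P̄ = [912/67 840/67; 840/67 816/67]

x' = [-438/67, -347/67]
P' = [912/67 840/67; 840/67 816/67]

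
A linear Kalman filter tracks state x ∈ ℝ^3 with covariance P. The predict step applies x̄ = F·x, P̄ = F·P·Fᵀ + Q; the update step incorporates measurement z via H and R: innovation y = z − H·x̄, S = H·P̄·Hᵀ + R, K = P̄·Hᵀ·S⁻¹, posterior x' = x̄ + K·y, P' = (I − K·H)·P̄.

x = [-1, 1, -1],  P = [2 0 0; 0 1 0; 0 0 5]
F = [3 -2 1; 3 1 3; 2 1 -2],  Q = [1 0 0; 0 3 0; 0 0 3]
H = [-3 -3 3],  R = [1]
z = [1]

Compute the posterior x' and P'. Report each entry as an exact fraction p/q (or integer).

x̄ = F·x = [-6, -5, 1]
P̄ = F·P·Fᵀ + Q = [28 31 0; 31 67 -17; 0 -17 32]
y = z − H·x̄ = [-35]
S = H·P̄·Hᵀ + R = [2008]
K = P̄·Hᵀ·S⁻¹ = [-177/2008; -345/2008; 147/2008]
x' = x̄ + K·y = [-5853/2008, 2035/2008, -3137/2008]
P' = (I − K·H)·P̄ = [24895/2008 1183/2008 26019/2008; 1183/2008 15511/2008 16579/2008; 26019/2008 16579/2008 42647/2008]

x' = [-5853/2008, 2035/2008, -3137/2008]
P' = [24895/2008 1183/2008 26019/2008; 1183/2008 15511/2008 16579/2008; 26019/2008 16579/2008 42647/2008]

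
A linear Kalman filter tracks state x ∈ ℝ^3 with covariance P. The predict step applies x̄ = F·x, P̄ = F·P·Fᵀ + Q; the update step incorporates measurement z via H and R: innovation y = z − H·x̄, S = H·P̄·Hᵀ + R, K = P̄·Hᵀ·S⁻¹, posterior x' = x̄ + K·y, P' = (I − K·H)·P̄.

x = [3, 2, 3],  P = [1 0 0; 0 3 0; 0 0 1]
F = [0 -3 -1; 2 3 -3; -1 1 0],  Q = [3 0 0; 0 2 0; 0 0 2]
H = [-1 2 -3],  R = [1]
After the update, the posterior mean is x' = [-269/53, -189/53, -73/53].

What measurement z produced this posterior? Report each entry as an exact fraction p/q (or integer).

x̄ = F·x = [-9, 3, -1]
P̄ = F·P·Fᵀ + Q = [31 -24 -9; -24 42 7; -9 7 6]
S = H·P̄·Hᵀ + R = [212]
K = P̄·Hᵀ·S⁻¹ = [-13/53; 87/212; 5/212]
x' − x̄ = [208/53, -348/53, -20/53] = K·y
y = (KᵀK)⁻¹·Kᵀ·(x' − x̄) = [-16]
z = y + H·x̄ = [-16] + [18] = [2]

z = [2]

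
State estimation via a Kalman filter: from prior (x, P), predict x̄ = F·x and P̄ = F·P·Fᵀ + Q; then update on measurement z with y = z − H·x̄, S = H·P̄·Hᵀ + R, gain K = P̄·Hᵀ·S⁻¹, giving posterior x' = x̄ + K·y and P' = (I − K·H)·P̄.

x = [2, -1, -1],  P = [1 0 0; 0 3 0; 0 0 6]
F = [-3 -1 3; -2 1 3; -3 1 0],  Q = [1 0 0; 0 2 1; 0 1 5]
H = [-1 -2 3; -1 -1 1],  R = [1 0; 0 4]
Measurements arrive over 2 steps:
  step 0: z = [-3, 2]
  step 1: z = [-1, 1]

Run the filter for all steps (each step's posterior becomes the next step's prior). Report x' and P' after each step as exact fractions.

step 0: x̄ = F·x = [-8, -8, -7]
step 0: P̄ = F·P·Fᵀ + Q = [67 57 6; 57 63 10; 6 10 17]
step 0: y = z − H·x̄ = [-6, -7]
step 0: S = H·P̄·Hᵀ + R = [545 341; 341 233]
step 0: K = P̄·Hᵀ·S⁻¹ = [753/3568 -2909/3568; 1861/10704 -7777/10704; 457/892 -665/892]
step 0: x' = x̄ + K·y = [-12699/3568, -42359/10704, -4331/892]
step 0: P' = (I − K·H)·P̄ = [18533/3568 -1405/3568 1373/892; -1405/3568 103615/10704 5691/892; 1373/892 5691/892 1101/223]
step 1: x̄ = F·x = [367/5352, -122081/10704, 17983/2676]
step 1: P̄ = F·P·Fᵀ + Q = [89683/2676 231343/5352 56671/1338; 231343/5352 1051951/10704 131395/2676; 56671/1338 131395/2676 42676/669]
step 1: y = z − H·x̄ = [-58741/1338, -182575/10704]
step 1: S = H·P̄·Hᵀ + R = [221635/669 182221/1338; 182221/1338 1103791/10704]
step 1: K = P̄·Hᵀ·S⁻¹ = [4458575/12857393 -132282750/167146109; 2509704/12857393 -192861139/167146109; 7416823/12857393 -172182420/167146109]
step 1: x' = x̄ + K·y = [-276860211/167146109, -49110990/167146109, -172878096/167146109]
step 1: P' = (I − K·H)·P̄ = [641715222/167146109 361924031/167146109 474508253/167146109; 361924031/167146109 1623111758/167146109 1213591233/167146109; 474508253/167146109 1213591233/167146109 999369806/167146109]

step 0: x' = [-12699/3568, -42359/10704, -4331/892], P' = [18533/3568 -1405/3568 1373/892; -1405/3568 103615/10704 5691/892; 1373/892 5691/892 1101/223]
step 1: x' = [-276860211/167146109, -49110990/167146109, -172878096/167146109], P' = [641715222/167146109 361924031/167146109 474508253/167146109; 361924031/167146109 1623111758/167146109 1213591233/167146109; 474508253/167146109 1213591233/167146109 999369806/167146109]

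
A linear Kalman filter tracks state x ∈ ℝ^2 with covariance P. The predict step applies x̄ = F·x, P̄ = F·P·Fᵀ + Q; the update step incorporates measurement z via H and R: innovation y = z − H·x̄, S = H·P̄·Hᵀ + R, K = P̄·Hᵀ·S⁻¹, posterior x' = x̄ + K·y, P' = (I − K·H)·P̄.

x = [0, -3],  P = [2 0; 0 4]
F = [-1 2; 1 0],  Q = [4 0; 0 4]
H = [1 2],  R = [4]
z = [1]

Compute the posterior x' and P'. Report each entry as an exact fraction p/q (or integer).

x̄ = F·x = [-6, 0]
P̄ = F·P·Fᵀ + Q = [22 -2; -2 6]
y = z − H·x̄ = [7]
S = H·P̄·Hᵀ + R = [42]
K = P̄·Hᵀ·S⁻¹ = [3/7; 5/21]
x' = x̄ + K·y = [-3, 5/3]
P' = (I − K·H)·P̄ = [100/7 -44/7; -44/7 76/21]

x' = [-3, 5/3]
P' = [100/7 -44/7; -44/7 76/21]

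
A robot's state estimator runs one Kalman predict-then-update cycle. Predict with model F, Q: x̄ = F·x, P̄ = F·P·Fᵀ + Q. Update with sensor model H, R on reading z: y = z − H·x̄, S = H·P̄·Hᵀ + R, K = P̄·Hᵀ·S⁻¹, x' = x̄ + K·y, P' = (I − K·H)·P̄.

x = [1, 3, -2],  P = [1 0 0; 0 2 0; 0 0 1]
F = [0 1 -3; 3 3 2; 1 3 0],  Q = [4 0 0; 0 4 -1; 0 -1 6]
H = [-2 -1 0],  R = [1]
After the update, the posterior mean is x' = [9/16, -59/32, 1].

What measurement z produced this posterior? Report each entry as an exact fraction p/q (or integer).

z = [1]

x̄ = F·x = [9, 8, 10]
P̄ = F·P·Fᵀ + Q = [15 0 6; 0 35 20; 6 20 25]
S = H·P̄·Hᵀ + R = [96]
K = P̄·Hᵀ·S⁻¹ = [-5/16; -35/96; -1/3]
x' − x̄ = [-135/16, -315/32, -9] = K·y
y = (KᵀK)⁻¹·Kᵀ·(x' − x̄) = [27]
z = y + H·x̄ = [27] + [-26] = [1]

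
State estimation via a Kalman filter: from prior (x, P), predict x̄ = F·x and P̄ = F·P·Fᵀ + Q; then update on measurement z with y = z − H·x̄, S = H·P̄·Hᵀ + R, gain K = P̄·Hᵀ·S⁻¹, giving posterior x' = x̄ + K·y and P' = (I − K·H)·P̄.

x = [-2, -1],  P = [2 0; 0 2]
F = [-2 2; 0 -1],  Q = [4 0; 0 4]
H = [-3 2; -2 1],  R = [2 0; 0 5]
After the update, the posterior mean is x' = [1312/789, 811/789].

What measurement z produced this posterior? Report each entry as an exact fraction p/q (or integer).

x̄ = F·x = [2, 1]
P̄ = F·P·Fᵀ + Q = [20 -4; -4 6]
S = H·P̄·Hᵀ + R = [254 160; 160 107]
K = P̄·Hᵀ·S⁻¹ = [-118/789 -148/789; 164/789 -142/789]
x' − x̄ = [-266/789, 22/789] = K·y
y = (KᵀK)⁻¹·Kᵀ·(x' − x̄) = [1, 1]
z = y + H·x̄ = [1, 1] + [-4, -3] = [-3, -2]

z = [-3, -2]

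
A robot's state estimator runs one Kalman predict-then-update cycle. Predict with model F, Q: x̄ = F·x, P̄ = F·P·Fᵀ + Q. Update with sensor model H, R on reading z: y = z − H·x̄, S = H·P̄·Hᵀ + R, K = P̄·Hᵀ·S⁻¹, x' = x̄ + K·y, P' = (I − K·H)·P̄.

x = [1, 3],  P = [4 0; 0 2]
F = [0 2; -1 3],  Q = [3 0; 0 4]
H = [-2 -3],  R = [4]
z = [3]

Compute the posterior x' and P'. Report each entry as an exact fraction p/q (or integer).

x̄ = F·x = [6, 8]
P̄ = F·P·Fᵀ + Q = [11 12; 12 26]
y = z − H·x̄ = [39]
S = H·P̄·Hᵀ + R = [426]
K = P̄·Hᵀ·S⁻¹ = [-29/213; -17/71]
x' = x̄ + K·y = [49/71, -95/71]
P' = (I − K·H)·P̄ = [661/213 -134/71; -134/71 112/71]

x' = [49/71, -95/71]
P' = [661/213 -134/71; -134/71 112/71]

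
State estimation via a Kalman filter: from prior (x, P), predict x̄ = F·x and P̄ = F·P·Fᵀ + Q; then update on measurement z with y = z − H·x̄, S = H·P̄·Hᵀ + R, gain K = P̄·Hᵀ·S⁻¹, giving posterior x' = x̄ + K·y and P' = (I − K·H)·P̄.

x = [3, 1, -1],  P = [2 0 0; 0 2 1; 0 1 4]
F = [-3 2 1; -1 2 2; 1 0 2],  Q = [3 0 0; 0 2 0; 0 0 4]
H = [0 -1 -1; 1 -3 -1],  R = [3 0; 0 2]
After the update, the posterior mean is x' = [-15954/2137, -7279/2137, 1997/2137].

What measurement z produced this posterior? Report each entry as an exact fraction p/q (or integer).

x̄ = F·x = [-8, -3, 1]
P̄ = F·P·Fᵀ + Q = [37 28 6; 28 36 18; 6 18 22]
S = H·P̄·Hᵀ + R = [97 168; 168 313]
K = P̄·Hᵀ·S⁻¹ = [-1738/2137 571/2137; -438/2137 -434/2137; -760/2137 -70/2137]
x' − x̄ = [1142/2137, -868/2137, -140/2137] = K·y
y = (KᵀK)⁻¹·Kᵀ·(x' − x̄) = [0, 2]
z = y + H·x̄ = [0, 2] + [2, 0] = [2, 2]

z = [2, 2]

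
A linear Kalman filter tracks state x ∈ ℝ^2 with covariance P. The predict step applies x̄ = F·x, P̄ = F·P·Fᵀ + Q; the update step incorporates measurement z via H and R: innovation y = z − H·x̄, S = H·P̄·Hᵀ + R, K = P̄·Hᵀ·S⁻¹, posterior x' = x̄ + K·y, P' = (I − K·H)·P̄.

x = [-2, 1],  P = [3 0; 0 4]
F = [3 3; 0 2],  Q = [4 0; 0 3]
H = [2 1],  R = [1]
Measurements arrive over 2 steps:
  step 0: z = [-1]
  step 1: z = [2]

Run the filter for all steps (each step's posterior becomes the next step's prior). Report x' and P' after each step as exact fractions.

step 0: x̄ = F·x = [-3, 2]
step 0: P̄ = F·P·Fᵀ + Q = [67 24; 24 19]
step 0: y = z − H·x̄ = [3]
step 0: S = H·P̄·Hᵀ + R = [384]
step 0: K = P̄·Hᵀ·S⁻¹ = [79/192; 67/384]
step 0: x' = x̄ + K·y = [-113/64, 323/128]
step 0: P' = (I − K·H)·P̄ = [191/96 -685/192; -685/192 2807/384]
step 1: x̄ = F·x = [291/128, 323/64]
step 1: P̄ = F·P·Fᵀ + Q = [3005/128 1437/64; 1437/64 3095/96]
step 1: y = z − H·x̄ = [-243/32]
step 1: S = H·P̄·Hᵀ + R = [5207/24]
step 1: K = P̄·Hᵀ·S⁻¹ = [6663/20828; 3703/10414]
step 1: x' = x̄ + K·y = [-1623/10414, 48877/20828]
step 1: P' = (I − K·H)·P̄ = [6629/5207 -46369/20828; -46369/20828 25036/5207]

step 0: x' = [-113/64, 323/128], P' = [191/96 -685/192; -685/192 2807/384]
step 1: x' = [-1623/10414, 48877/20828], P' = [6629/5207 -46369/20828; -46369/20828 25036/5207]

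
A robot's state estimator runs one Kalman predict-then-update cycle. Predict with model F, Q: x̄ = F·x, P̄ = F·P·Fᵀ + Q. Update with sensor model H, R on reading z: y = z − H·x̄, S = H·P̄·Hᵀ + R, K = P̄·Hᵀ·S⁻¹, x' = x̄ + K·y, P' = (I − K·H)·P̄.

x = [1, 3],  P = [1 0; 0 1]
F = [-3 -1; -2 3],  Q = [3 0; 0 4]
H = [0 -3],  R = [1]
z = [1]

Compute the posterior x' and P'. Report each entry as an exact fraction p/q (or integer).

x̄ = F·x = [-6, 7]
P̄ = F·P·Fᵀ + Q = [13 3; 3 17]
y = z − H·x̄ = [22]
S = H·P̄·Hᵀ + R = [154]
K = P̄·Hᵀ·S⁻¹ = [-9/154; -51/154]
x' = x̄ + K·y = [-51/7, -2/7]
P' = (I − K·H)·P̄ = [1921/154 3/154; 3/154 17/154]

x' = [-51/7, -2/7]
P' = [1921/154 3/154; 3/154 17/154]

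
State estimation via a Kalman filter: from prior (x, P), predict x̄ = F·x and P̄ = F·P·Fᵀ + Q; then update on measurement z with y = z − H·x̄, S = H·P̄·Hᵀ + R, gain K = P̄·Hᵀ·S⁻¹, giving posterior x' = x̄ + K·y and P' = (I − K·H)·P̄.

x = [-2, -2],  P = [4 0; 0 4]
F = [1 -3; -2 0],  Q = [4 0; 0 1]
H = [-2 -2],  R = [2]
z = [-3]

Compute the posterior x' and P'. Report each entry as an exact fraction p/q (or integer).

x̄ = F·x = [4, 4]
P̄ = F·P·Fᵀ + Q = [44 -8; -8 17]
y = z − H·x̄ = [13]
S = H·P̄·Hᵀ + R = [182]
K = P̄·Hᵀ·S⁻¹ = [-36/91; -9/91]
x' = x̄ + K·y = [-8/7, 19/7]
P' = (I − K·H)·P̄ = [1412/91 -1376/91; -1376/91 1385/91]

x' = [-8/7, 19/7]
P' = [1412/91 -1376/91; -1376/91 1385/91]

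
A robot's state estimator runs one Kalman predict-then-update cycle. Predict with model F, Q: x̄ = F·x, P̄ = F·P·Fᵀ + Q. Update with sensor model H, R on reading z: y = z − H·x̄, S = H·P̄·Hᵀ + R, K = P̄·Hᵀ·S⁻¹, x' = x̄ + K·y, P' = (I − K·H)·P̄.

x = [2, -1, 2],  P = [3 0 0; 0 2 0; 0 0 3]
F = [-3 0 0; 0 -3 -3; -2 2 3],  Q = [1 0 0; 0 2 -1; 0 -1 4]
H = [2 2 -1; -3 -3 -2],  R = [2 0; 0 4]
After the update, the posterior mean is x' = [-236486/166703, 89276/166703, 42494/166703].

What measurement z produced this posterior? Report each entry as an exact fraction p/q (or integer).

x̄ = F·x = [-6, -3, 0]
P̄ = F·P·Fᵀ + Q = [28 0 18; 0 47 -40; 18 -40 51]
S = H·P̄·Hᵀ + R = [441 -326; -326 619]
K = P̄·Hᵀ·S⁻¹ = [-15598/166703 -40532/166703; 63060/166703 16783/166703; -70541/166703 -46846/166703]
x' − x̄ = [763732/166703, 589385/166703, 42494/166703] = K·y
y = (KᵀK)⁻¹·Kᵀ·(x' − x̄) = [16, -25]
z = y + H·x̄ = [16, -25] + [-18, 27] = [-2, 2]

z = [-2, 2]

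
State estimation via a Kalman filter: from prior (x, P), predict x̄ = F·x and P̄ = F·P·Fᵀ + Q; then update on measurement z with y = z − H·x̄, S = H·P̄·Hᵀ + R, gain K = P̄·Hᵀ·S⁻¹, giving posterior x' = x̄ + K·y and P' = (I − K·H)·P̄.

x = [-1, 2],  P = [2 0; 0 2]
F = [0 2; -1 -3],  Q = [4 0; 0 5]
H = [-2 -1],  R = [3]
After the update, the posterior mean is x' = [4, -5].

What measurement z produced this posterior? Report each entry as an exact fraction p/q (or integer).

z = [-3]

x̄ = F·x = [4, -5]
P̄ = F·P·Fᵀ + Q = [12 -12; -12 25]
S = H·P̄·Hᵀ + R = [28]
K = P̄·Hᵀ·S⁻¹ = [-3/7; -1/28]
x' − x̄ = [0, 0] = K·y
y = (KᵀK)⁻¹·Kᵀ·(x' − x̄) = [0]
z = y + H·x̄ = [0] + [-3] = [-3]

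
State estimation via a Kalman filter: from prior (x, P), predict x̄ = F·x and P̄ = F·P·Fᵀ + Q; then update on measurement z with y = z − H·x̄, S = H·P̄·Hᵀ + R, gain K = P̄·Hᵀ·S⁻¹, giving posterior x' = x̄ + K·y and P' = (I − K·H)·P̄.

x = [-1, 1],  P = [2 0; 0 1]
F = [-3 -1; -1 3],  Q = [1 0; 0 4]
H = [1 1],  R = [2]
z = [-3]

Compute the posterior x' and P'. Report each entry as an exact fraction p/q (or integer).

x' = [-121/43, 10/43]
P' = [331/43 -285/43; -285/43 321/43]

x̄ = F·x = [2, 4]
P̄ = F·P·Fᵀ + Q = [20 3; 3 15]
y = z − H·x̄ = [-9]
S = H·P̄·Hᵀ + R = [43]
K = P̄·Hᵀ·S⁻¹ = [23/43; 18/43]
x' = x̄ + K·y = [-121/43, 10/43]
P' = (I − K·H)·P̄ = [331/43 -285/43; -285/43 321/43]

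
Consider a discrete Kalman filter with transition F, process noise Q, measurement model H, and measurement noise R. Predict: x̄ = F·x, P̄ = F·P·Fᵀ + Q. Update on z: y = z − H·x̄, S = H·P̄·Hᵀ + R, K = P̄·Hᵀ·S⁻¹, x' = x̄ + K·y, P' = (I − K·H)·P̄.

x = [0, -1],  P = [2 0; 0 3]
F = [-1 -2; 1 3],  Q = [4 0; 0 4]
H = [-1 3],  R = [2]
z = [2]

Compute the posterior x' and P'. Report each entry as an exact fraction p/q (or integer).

x̄ = F·x = [2, -3]
P̄ = F·P·Fᵀ + Q = [18 -20; -20 33]
y = z − H·x̄ = [13]
S = H·P̄·Hᵀ + R = [437]
K = P̄·Hᵀ·S⁻¹ = [-78/437; 119/437]
x' = x̄ + K·y = [-140/437, 236/437]
P' = (I − K·H)·P̄ = [1782/437 542/437; 542/437 260/437]

x' = [-140/437, 236/437]
P' = [1782/437 542/437; 542/437 260/437]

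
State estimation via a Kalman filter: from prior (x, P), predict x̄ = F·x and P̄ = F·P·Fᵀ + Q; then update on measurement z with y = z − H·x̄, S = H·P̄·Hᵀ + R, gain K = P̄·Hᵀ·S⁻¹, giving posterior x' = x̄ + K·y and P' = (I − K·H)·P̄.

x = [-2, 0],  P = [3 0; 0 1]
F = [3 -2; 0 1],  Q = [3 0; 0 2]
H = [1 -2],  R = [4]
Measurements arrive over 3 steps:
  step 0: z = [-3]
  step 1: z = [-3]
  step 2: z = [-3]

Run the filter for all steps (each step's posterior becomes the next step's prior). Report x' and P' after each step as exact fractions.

step 0: x' = [-117/29, -12/29], P' = [264/29 94/29; 94/29 55/29]
step 1: x' = [-1023/205, -996/1435], P' = [3768/205 1538/205; 1538/205 5491/1435]
step 2: x' = [-356127/88381, -19104/88381], P' = [2405040/88381 1018862/88381; 1018862/88381 500243/88381]

step 0: x̄ = F·x = [-6, 0]
step 0: P̄ = F·P·Fᵀ + Q = [34 -2; -2 3]
step 0: y = z − H·x̄ = [3]
step 0: S = H·P̄·Hᵀ + R = [58]
step 0: K = P̄·Hᵀ·S⁻¹ = [19/29; -4/29]
step 0: x' = x̄ + K·y = [-117/29, -12/29]
step 0: P' = (I − K·H)·P̄ = [264/29 94/29; 94/29 55/29]
step 1: x̄ = F·x = [-327/29, -12/29]
step 1: P̄ = F·P·Fᵀ + Q = [1555/29 172/29; 172/29 113/29]
step 1: y = z − H·x̄ = [216/29]
step 1: S = H·P̄·Hᵀ + R = [1435/29]
step 1: K = P̄·Hᵀ·S⁻¹ = [173/205; -54/1435]
step 1: x' = x̄ + K·y = [-1023/205, -996/1435]
step 1: P' = (I − K·H)·P̄ = [3768/205 1538/205; 1538/205 5491/1435]
step 2: x̄ = F·x = [-19491/1435, -996/1435]
step 2: P̄ = F·P·Fᵀ + Q = [134461/1435 21316/1435; 21316/1435 8361/1435]
step 2: y = z − H·x̄ = [13194/1435]
step 2: S = H·P̄·Hᵀ + R = [88381/1435]
step 2: K = P̄·Hᵀ·S⁻¹ = [91829/88381; 4594/88381]
step 2: x' = x̄ + K·y = [-356127/88381, -19104/88381]
step 2: P' = (I − K·H)·P̄ = [2405040/88381 1018862/88381; 1018862/88381 500243/88381]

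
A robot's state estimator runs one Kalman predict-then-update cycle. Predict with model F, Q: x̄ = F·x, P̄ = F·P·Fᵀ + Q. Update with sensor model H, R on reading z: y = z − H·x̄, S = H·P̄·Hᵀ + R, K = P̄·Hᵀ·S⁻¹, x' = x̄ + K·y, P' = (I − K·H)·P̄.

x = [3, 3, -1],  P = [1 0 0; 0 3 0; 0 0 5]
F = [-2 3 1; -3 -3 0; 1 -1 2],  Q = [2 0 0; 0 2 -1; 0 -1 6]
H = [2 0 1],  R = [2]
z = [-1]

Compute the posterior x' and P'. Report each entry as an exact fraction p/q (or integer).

x̄ = F·x = [2, -18, -2]
P̄ = F·P·Fᵀ + Q = [38 -21 -1; -21 38 5; -1 5 30]
y = z − H·x̄ = [-3]
S = H·P̄·Hᵀ + R = [180]
K = P̄·Hᵀ·S⁻¹ = [5/12; -37/180; 7/45]
x' = x̄ + K·y = [3/4, -1043/60, -37/15]
P' = (I − K·H)·P̄ = [27/4 -67/12 -38/3; -67/12 5471/180 484/45; -38/3 484/45 1154/45]

x' = [3/4, -1043/60, -37/15]
P' = [27/4 -67/12 -38/3; -67/12 5471/180 484/45; -38/3 484/45 1154/45]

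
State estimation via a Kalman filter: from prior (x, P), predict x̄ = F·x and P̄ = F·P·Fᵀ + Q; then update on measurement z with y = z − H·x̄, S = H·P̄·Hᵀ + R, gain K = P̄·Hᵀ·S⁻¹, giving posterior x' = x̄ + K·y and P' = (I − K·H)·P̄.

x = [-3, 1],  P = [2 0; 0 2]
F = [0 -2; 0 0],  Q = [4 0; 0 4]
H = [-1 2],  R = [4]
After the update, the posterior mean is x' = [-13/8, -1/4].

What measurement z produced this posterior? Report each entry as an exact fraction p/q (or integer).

z = [1]

x̄ = F·x = [-2, 0]
P̄ = F·P·Fᵀ + Q = [12 0; 0 4]
S = H·P̄·Hᵀ + R = [32]
K = P̄·Hᵀ·S⁻¹ = [-3/8; 1/4]
x' − x̄ = [3/8, -1/4] = K·y
y = (KᵀK)⁻¹·Kᵀ·(x' − x̄) = [-1]
z = y + H·x̄ = [-1] + [2] = [1]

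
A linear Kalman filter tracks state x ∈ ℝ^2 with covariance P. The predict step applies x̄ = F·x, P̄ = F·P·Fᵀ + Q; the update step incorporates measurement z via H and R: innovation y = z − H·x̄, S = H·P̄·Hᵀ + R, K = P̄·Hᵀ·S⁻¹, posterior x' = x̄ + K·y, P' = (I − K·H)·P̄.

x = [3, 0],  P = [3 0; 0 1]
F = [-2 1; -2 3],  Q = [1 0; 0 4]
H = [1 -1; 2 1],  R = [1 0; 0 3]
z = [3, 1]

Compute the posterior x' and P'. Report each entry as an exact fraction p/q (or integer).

x' = [641/648, -973/648]
P' = [271/648 85/648; 85/648 475/648]

x̄ = F·x = [-6, -6]
P̄ = F·P·Fᵀ + Q = [14 15; 15 25]
y = z − H·x̄ = [3, 19]
S = H·P̄·Hᵀ + R = [10 -12; -12 144]
K = P̄·Hᵀ·S⁻¹ = [31/108 209/648; -65/108 215/648]
x' = x̄ + K·y = [641/648, -973/648]
P' = (I − K·H)·P̄ = [271/648 85/648; 85/648 475/648]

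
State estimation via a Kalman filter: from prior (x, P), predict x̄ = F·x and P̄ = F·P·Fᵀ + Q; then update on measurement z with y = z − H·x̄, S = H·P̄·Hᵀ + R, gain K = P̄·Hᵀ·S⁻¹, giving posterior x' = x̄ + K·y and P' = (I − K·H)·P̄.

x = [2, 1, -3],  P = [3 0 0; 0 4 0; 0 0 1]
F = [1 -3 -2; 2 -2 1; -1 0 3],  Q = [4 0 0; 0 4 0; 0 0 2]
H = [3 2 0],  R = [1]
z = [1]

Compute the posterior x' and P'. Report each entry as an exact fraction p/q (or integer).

x' = [524/223, -673/223, -2354/223]
P' = [3115/892 -2287/446 -1527/892; -2287/446 1734/223 1137/446; -1527/892 1137/446 11399/892]

x̄ = F·x = [5, -1, -11]
P̄ = F·P·Fᵀ + Q = [47 28 -9; 28 33 -3; -9 -3 14]
y = z − H·x̄ = [-12]
S = H·P̄·Hᵀ + R = [892]
K = P̄·Hᵀ·S⁻¹ = [197/892; 75/446; -33/892]
x' = x̄ + K·y = [524/223, -673/223, -2354/223]
P' = (I − K·H)·P̄ = [3115/892 -2287/446 -1527/892; -2287/446 1734/223 1137/446; -1527/892 1137/446 11399/892]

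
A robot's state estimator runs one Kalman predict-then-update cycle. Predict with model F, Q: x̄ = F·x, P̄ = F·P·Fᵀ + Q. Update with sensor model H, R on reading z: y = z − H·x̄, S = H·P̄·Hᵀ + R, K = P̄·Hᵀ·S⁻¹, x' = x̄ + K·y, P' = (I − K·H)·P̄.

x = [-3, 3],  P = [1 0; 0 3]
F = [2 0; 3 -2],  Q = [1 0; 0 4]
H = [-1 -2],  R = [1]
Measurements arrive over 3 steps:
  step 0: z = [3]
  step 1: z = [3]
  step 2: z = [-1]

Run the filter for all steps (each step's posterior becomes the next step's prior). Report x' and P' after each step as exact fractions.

step 0: x' = [-219/130, -51/65], P' = [361/130 -86/65; -86/65 57/65]
step 1: x' = [-37761/19138, -10065/19138], P' = [27765/19138 -6031/9569; -6031/9569 9889/19138]
step 2: x' = [-1911383/1525818, 549453/508606], P' = [2190877/1525818 -159245/254303; -159245/254303 262271/508606]

step 0: x̄ = F·x = [-6, -15]
step 0: P̄ = F·P·Fᵀ + Q = [5 6; 6 25]
step 0: y = z − H·x̄ = [-33]
step 0: S = H·P̄·Hᵀ + R = [130]
step 0: K = P̄·Hᵀ·S⁻¹ = [-17/130; -28/65]
step 0: x' = x̄ + K·y = [-219/130, -51/65]
step 0: P' = (I − K·H)·P̄ = [361/130 -86/65; -86/65 57/65]
step 1: x̄ = F·x = [-219/65, -453/130]
step 1: P̄ = F·P·Fᵀ + Q = [787/65 1427/65; 1427/65 6289/130]
step 1: y = z − H·x̄ = [-477/65]
step 1: S = H·P̄·Hᵀ + R = [19138/65]
step 1: K = P̄·Hᵀ·S⁻¹ = [-3641/19138; -3858/9569]
step 1: x' = x̄ + K·y = [-37761/19138, -10065/19138]
step 1: P' = (I − K·H)·P̄ = [27765/19138 -6031/9569; -6031/9569 9889/19138]
step 2: x̄ = F·x = [-37761/9569, -93153/19138]
step 2: P̄ = F·P·Fᵀ + Q = [65099/9569 107419/9569; 107419/9569 510737/19138]
step 2: y = z − H·x̄ = [-20069/1367]
step 2: S = H·P̄·Hᵀ + R = [217974/1367]
step 2: K = P̄·Hᵀ·S⁻¹ = [-39991/217974; -14718/36329]
step 2: x' = x̄ + K·y = [-1911383/1525818, 549453/508606]
step 2: P' = (I − K·H)·P̄ = [2190877/1525818 -159245/254303; -159245/254303 262271/508606]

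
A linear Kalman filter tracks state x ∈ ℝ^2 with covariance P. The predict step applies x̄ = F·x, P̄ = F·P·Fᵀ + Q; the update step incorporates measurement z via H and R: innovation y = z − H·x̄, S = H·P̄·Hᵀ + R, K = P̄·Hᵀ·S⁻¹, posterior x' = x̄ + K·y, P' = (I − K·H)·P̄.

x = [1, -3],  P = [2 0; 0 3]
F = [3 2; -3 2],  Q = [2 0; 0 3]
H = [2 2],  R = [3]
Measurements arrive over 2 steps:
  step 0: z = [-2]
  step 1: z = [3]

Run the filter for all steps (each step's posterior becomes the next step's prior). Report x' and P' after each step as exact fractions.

step 0: x' = [499/215, -747/215], P' = [4176/215 -4098/215; -4098/215 4179/215]
step 1: x' = [-939399/272401, 1338069/272401], P' = [2673678/272401 -2719620/272401; -2719620/272401 2969379/272401]

step 0: x̄ = F·x = [-3, -9]
step 0: P̄ = F·P·Fᵀ + Q = [32 -6; -6 33]
step 0: y = z − H·x̄ = [22]
step 0: S = H·P̄·Hᵀ + R = [215]
step 0: K = P̄·Hᵀ·S⁻¹ = [52/215; 54/215]
step 0: x' = x̄ + K·y = [499/215, -747/215]
step 0: P' = (I − K·H)·P̄ = [4176/215 -4098/215; -4098/215 4179/215]
step 1: x̄ = F·x = [3/215, -2991/215]
step 1: P̄ = F·P·Fᵀ + Q = [5554/215 -20868/215; -20868/215 104121/215]
step 1: y = z − H·x̄ = [6621/215]
step 1: S = H·P̄·Hᵀ + R = [272401/215]
step 1: K = P̄·Hᵀ·S⁻¹ = [-30628/272401; 166506/272401]
step 1: x' = x̄ + K·y = [-939399/272401, 1338069/272401]
step 1: P' = (I − K·H)·P̄ = [2673678/272401 -2719620/272401; -2719620/272401 2969379/272401]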